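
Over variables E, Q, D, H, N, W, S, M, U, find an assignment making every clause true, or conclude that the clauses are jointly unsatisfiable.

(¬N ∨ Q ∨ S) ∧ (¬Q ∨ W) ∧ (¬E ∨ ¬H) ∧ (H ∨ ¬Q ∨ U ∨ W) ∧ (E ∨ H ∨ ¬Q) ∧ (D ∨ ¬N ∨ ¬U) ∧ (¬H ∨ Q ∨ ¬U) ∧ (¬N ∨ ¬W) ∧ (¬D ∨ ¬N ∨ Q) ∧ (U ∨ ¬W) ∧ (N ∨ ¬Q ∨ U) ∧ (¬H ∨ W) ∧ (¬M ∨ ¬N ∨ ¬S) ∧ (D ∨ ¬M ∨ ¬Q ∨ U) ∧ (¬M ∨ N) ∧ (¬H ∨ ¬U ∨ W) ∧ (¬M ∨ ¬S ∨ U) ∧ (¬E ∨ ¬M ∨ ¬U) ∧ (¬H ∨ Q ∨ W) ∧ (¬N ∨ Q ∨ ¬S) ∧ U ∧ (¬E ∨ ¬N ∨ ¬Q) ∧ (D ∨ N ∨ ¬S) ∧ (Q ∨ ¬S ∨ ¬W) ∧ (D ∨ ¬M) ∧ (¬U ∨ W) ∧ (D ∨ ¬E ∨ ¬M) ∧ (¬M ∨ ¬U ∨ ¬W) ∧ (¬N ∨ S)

E = False; Q = True; D = False; H = True; N = False; W = True; S = False; M = False; U = True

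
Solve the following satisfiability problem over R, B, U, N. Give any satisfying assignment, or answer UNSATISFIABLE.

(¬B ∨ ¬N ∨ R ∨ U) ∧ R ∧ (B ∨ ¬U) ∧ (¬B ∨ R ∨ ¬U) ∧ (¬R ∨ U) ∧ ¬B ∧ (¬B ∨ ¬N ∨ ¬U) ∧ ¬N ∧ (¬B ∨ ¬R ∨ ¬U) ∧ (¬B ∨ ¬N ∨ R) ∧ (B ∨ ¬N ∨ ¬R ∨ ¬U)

Unsatisfiable — no assignment works.

Case R = True:
  (¬R ∨ U) forces U = True.
  (B ∨ ¬U) forces B = True.
  Clause (¬B) is falsified — contradiction.
Case R = False:
  Clause (R) is falsified — contradiction.
Both cases fail, so the formula is unsatisfiable.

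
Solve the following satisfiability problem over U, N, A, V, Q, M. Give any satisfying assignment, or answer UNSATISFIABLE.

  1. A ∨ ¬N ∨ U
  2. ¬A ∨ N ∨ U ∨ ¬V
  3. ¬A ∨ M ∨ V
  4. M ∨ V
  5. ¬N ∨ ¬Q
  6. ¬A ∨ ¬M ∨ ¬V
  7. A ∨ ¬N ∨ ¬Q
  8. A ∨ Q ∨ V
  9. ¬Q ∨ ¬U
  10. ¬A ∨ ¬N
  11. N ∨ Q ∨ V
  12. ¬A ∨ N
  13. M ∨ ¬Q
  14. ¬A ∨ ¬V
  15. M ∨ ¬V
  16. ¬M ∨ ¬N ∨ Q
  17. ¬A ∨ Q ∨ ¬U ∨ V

Set U = False.
Set N = False.
  then (¬A ∨ N) forces A = False.
Set V = True.
  then (M ∨ ¬V) forces M = True.
Set Q = True.
All clauses satisfied.

U = False; N = False; A = False; V = True; Q = True; M = True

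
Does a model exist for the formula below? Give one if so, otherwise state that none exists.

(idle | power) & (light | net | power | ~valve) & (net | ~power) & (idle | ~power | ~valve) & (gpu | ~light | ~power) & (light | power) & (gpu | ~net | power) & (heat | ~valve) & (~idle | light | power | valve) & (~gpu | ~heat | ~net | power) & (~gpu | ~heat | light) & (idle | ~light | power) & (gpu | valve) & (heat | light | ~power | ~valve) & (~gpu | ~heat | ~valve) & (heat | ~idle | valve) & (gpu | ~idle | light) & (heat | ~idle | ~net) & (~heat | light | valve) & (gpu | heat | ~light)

power: True, valve: False, net: True, heat: False, gpu: True, light: True, idle: False

Set power = True.
  then (net | ~power) forces net = True.
Set valve = False.
  then (gpu | valve) forces gpu = True.
Set heat = False.
  then (heat | ~idle | valve) forces idle = False.
Set light = True.
All clauses satisfied.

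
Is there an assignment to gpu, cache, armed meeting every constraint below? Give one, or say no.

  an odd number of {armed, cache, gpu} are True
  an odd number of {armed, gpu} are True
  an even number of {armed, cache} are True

gpu=T; cache=F; armed=F

{armed, cache, gpu}: 1 true → odd ✓
{armed, gpu}: 1 true → odd ✓
{armed, cache}: 0 true → even ✓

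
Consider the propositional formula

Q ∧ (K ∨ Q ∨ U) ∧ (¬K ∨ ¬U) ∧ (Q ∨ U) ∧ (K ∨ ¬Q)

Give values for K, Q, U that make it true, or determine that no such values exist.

Unit clause (Q) forces Q = True.
In (K ∨ ¬Q) only K is left, so K = True.
In (¬K ∨ ¬U) only ¬U is left, so U = False.
Check each clause:
  (Q): Q holds.
  (K ∨ Q ∨ U): K holds.
  (¬K ∨ ¬U): ¬U holds.
  (Q ∨ U): Q holds.
  (K ∨ ¬Q): K holds.
All clauses satisfied.

K=T; Q=T; U=F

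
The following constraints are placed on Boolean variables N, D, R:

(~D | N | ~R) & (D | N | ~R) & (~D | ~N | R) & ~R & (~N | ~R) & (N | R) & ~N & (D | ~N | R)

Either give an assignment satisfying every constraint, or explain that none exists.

Case N = True:
  Clause (~N) is falsified — contradiction.
Case N = False:
  (~R) forces R = False.
  Clause (N | R) is falsified — contradiction.
Both cases fail, so the formula is unsatisfiable.

UNSATISFIABLE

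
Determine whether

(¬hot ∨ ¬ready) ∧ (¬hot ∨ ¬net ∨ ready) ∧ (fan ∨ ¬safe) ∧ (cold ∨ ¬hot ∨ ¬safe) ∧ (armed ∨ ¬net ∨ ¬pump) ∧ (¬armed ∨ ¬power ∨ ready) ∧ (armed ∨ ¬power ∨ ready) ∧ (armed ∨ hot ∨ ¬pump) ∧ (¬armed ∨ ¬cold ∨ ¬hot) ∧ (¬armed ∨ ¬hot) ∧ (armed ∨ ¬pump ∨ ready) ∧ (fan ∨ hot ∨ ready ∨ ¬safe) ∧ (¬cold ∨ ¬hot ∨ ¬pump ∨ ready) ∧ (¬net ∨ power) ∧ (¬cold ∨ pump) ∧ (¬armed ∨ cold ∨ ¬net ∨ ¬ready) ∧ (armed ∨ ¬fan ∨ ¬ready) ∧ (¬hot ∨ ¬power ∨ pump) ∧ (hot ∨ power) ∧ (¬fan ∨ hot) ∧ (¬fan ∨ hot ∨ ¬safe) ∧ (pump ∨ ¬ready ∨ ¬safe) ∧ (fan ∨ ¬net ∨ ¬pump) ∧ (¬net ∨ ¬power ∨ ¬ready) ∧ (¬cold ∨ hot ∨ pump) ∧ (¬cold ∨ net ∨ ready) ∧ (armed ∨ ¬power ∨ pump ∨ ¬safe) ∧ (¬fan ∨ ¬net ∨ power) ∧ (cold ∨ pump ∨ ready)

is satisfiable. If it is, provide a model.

safe: False; ready: True; net: False; power: True; pump: False; hot: False; fan: False; armed: False; cold: False

Set safe = False.
Set ready = True.
  then (¬hot ∨ ¬ready) forces hot = False.
  then (hot ∨ power) forces power = True.
  then (¬fan ∨ hot) forces fan = False.
  then (¬net ∨ ¬power ∨ ¬ready) forces net = False.
Set pump = False.
  then (¬cold ∨ pump) forces cold = False.
Set armed = False.
All clauses satisfied.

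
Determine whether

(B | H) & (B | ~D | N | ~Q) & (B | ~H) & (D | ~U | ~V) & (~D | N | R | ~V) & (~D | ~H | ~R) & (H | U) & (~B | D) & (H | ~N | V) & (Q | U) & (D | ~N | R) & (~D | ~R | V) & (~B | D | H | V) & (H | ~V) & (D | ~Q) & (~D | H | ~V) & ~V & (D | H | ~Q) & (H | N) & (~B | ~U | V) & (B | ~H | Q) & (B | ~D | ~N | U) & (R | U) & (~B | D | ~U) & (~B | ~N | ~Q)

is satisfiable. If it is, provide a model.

Case B = True:
  (~B | D) forces D = True.
  (~V) forces V = False.
  (~D | ~R | V) forces R = False.
  (~B | ~U | V) forces U = False.
  Clause (R | U) is falsified — contradiction.
Case B = False:
  (B | H) forces H = True.
  Clause (B | ~H) is falsified — contradiction.
Both cases fail, so the formula is unsatisfiable.

UNSATISFIABLE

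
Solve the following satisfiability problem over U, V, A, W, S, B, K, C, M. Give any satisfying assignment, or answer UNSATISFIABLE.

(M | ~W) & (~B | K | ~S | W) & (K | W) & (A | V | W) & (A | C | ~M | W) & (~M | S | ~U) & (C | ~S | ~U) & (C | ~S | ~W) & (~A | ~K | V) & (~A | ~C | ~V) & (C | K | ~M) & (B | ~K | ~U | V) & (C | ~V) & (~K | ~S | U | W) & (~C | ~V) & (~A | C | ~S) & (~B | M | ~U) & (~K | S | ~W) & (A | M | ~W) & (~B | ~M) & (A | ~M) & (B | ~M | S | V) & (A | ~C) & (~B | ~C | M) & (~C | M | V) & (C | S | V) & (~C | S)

U=T, V=F, A=T, W=T, S=T, B=F, K=F, C=T, M=T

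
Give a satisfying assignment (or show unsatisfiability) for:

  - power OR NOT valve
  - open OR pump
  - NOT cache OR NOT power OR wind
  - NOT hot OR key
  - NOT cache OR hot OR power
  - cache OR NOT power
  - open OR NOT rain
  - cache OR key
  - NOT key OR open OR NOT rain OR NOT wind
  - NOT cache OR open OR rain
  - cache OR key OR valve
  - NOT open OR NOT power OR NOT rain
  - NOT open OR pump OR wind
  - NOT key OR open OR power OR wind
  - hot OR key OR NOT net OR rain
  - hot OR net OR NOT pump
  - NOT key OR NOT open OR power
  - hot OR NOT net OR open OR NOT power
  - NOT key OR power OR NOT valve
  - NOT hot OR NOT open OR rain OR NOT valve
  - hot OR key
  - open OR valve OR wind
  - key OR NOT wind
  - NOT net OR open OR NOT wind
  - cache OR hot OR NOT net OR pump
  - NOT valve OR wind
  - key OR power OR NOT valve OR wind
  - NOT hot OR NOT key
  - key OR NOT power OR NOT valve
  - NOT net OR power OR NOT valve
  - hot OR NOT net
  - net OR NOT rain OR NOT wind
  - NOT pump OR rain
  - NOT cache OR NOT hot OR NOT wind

hot: False; power: True; cache: True; wind: True; open: True; rain: False; net: False; valve: False; pump: False; key: True

Set hot = False.
  then (hot OR key) forces key = True.
  then (hot OR NOT net) forces net = False.
  then (hot OR net OR NOT pump) forces pump = False.
  then (open OR pump) forces open = True.
  then (NOT open OR pump OR wind) forces wind = True.
  then (NOT key OR NOT open OR power) forces power = True.
  then (net OR NOT rain OR NOT wind) forces rain = False.
  then (cache OR NOT power) forces cache = True.
Set valve = False.
All clauses satisfied.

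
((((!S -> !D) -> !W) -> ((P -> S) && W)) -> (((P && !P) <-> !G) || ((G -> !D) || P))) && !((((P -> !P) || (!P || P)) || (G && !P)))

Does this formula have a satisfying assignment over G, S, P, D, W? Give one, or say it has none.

The conjunct !((((P -> !P) || (!P || P)) || (G && !P))) is unsatisfiable on its own:
  G=F, P=F: evaluates to False.
  G=F, P=T: evaluates to False.
  G=T, P=F: evaluates to False.
  G=T, P=T: evaluates to False.
So the whole conjunction is unsatisfiable.

The formula is unsatisfiable.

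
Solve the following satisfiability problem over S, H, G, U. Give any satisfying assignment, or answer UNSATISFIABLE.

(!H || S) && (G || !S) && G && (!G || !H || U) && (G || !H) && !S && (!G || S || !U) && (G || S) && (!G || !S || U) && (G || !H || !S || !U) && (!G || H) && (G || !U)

The formula is unsatisfiable.

Case S = True:
  Clause (!S) is falsified — contradiction.
Case S = False:
  (!H || S) forces H = False.
  (G) forces G = True.
  Clause (!G || H) is falsified — contradiction.
Both cases fail, so the formula is unsatisfiable.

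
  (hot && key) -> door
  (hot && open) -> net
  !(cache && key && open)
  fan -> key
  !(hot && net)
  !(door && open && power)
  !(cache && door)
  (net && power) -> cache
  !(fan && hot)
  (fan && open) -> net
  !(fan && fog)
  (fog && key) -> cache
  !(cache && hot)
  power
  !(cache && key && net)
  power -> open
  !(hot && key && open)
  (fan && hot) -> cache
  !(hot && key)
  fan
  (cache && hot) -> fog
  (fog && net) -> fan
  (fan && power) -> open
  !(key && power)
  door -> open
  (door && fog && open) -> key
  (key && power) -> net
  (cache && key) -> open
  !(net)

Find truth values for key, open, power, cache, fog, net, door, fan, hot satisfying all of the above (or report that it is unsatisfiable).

The formula is unsatisfiable.

Case power = True:
  (fan) forces fan = True.
  (!fan || !hot) forces hot = False.
  (!fan || !fog) forces fog = False.
  (!fan || open || !power) forces open = True.
  (!fan || key) forces key = True.
  Clause (!key || !power) is falsified — contradiction.
Case power = False:
  Clause (power) is falsified — contradiction.
Both cases fail, so the formula is unsatisfiable.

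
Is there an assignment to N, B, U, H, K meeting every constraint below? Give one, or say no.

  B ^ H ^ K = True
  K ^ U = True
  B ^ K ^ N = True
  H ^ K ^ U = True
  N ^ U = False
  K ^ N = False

No satisfying assignment exists.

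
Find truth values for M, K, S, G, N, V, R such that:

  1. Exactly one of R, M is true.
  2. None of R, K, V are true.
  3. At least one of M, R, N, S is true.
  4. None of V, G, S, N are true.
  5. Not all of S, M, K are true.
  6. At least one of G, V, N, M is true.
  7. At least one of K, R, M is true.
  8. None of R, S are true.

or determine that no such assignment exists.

M = True, K = False, S = False, G = False, N = False, V = False, R = False

  (1) {R, M}: 1 true — exactly one ✓
  (2) {R, K, V}: 0 true — none ✓
  (3) {M, R, N, S}: 1 true — at least one ✓
  (4) {V, G, S, N}: 0 true — none ✓
  (5) {S, M, K}: 1/3 true — not all ✓
  (6) {G, V, N, M}: 1 true — at least one ✓
  (7) {K, R, M}: 1 true — at least one ✓
  (8) {R, S}: 0 true — none ✓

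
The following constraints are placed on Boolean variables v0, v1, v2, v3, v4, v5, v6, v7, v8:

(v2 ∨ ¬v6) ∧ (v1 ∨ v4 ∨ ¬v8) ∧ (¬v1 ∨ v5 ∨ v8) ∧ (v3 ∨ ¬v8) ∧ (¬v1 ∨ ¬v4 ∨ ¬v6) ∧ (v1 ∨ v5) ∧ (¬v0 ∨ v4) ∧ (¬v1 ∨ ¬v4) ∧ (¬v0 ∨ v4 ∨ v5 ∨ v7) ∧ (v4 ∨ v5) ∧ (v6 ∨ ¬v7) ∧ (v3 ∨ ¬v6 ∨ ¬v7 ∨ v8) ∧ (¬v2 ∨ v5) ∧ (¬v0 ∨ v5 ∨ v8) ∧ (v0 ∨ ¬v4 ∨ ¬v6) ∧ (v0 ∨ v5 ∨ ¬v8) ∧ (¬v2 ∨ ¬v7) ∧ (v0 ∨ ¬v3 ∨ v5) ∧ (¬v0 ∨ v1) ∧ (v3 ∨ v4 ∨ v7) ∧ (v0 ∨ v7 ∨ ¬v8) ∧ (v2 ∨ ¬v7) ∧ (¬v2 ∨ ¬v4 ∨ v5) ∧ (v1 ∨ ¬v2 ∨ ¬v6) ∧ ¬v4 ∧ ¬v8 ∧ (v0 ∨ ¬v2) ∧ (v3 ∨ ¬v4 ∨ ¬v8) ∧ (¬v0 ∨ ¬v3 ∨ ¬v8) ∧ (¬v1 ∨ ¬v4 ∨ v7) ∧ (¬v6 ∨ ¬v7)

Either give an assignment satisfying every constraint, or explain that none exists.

v0: False, v1: True, v2: False, v3: True, v4: False, v5: True, v6: False, v7: False, v8: False

Unit clause (¬v4) forces v4 = False.
Unit clause (¬v8) forces v8 = False.
In (¬v0 ∨ v4) only ¬v0 is left, so v0 = False.
In (v4 ∨ v5) only v5 is left, so v5 = True.
In (v0 ∨ ¬v2) only ¬v2 is left, so v2 = False.
In (v2 ∨ ¬v6) only ¬v6 is left, so v6 = False.
In (v6 ∨ ¬v7) only ¬v7 is left, so v7 = False.
In (v3 ∨ v4 ∨ v7) only v3 is left, so v3 = True.
Set v1 = True.
All clauses satisfied.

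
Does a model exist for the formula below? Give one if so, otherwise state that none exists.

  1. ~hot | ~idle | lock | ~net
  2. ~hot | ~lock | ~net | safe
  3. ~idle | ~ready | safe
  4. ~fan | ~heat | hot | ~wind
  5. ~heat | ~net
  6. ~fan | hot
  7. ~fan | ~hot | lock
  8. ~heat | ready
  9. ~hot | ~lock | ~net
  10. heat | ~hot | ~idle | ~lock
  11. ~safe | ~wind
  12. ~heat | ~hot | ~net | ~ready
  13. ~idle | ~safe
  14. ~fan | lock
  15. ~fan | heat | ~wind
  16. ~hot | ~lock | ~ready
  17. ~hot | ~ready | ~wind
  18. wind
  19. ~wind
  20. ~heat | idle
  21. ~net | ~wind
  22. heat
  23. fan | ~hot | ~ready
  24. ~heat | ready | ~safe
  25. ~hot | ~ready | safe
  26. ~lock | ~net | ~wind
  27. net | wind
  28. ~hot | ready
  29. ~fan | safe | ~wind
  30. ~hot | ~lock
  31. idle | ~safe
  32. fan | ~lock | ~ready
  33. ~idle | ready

Case wind = True:
  Clause (~wind) is falsified — contradiction.
Case wind = False:
  Clause (wind) is falsified — contradiction.
Both cases fail, so the formula is unsatisfiable.

No satisfying assignment exists.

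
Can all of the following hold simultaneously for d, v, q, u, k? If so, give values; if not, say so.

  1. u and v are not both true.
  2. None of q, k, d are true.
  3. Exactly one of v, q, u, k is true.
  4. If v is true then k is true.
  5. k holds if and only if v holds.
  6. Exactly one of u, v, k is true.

d=F; v=F; q=F; u=T; k=F

  (1) u=T, v=F — not both ✓
  (2) {q, k, d}: 0 true — none ✓
  (3) {v, q, u, k}: 1 true — exactly one ✓
  (4) v=F ⇒ k: vacuous ✓
  (5) k=F, v=F — same ✓
  (6) {u, v, k}: 1 true — exactly one ✓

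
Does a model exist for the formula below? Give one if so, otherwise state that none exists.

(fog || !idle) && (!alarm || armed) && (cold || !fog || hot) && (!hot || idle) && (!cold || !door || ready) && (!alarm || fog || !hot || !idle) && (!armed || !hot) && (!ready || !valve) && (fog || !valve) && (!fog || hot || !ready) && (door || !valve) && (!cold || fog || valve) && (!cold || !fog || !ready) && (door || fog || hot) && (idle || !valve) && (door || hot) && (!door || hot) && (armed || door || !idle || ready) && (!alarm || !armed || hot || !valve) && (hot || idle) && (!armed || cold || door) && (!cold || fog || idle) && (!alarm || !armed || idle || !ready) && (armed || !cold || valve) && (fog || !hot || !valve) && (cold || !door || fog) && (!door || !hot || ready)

fog: True, ready: True, door: False, armed: False, hot: True, cold: False, alarm: False, idle: True, valve: False

Try fog = False:
  (fog || !idle) forces idle = False.
  (!hot || idle) forces hot = False.
  clause (hot || idle) is falsified — backtrack.
So fog = True.
Set ready = True.
  then (!ready || !valve) forces valve = False.
  then (!fog || hot || !ready) forces hot = True.
  then (!cold || !fog || !ready) forces cold = False.
  then (!hot || idle) forces idle = True.
  then (!armed || !hot) forces armed = False.
  then (!alarm || armed) forces alarm = False.
Set door = False.
All clauses satisfied.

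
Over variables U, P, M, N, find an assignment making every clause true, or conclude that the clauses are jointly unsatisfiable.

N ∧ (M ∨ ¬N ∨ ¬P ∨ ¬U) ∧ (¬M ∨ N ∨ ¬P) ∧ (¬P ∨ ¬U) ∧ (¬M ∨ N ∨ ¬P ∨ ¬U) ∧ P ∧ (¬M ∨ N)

U=F, P=T, M=T, N=T

Unit clause (N) forces N = True.
Unit clause (P) forces P = True.
In (¬P ∨ ¬U) only ¬U is left, so U = False.
Set M = True.
All clauses satisfied.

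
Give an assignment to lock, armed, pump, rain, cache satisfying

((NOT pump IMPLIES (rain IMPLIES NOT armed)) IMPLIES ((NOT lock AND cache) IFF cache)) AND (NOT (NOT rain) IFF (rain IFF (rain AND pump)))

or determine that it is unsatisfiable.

lock = True; armed = True; pump = True; rain = True; cache = False

  (NOT pump IMPLIES (rain IMPLIES NOT armed)) IMPLIES ((NOT lock AND cache) IFF cache) = True
    NOT pump IMPLIES (rain IMPLIES NOT armed) = True
      NOT pump = False
      rain IMPLIES NOT armed = False
        NOT armed = False
    (NOT lock AND cache) IFF cache = True
      NOT lock AND cache = False
        NOT lock = False
  NOT (NOT rain) IFF (rain IFF (rain AND pump)) = True
    NOT (NOT rain) = True
      NOT rain = False
    rain IFF (rain AND pump) = True
      rain AND pump = True
Both conjuncts True, so the formula holds.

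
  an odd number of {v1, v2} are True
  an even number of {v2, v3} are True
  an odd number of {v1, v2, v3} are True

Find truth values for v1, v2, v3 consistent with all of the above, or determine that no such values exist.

v1 = True, v2 = False, v3 = False

{v1, v2}: 1 true → odd ✓
{v2, v3}: 0 true → even ✓
{v1, v2, v3}: 1 true → odd ✓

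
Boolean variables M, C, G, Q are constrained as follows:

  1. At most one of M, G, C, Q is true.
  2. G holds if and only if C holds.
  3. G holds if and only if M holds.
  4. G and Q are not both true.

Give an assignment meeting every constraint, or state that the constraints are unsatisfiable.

M=F; C=F; G=F; Q=F

  (1) {M, G, C, Q}: 0 true — at most one ✓
  (2) G=F, C=F — same ✓
  (3) G=F, M=F — same ✓
  (4) G=F, Q=F — not both ✓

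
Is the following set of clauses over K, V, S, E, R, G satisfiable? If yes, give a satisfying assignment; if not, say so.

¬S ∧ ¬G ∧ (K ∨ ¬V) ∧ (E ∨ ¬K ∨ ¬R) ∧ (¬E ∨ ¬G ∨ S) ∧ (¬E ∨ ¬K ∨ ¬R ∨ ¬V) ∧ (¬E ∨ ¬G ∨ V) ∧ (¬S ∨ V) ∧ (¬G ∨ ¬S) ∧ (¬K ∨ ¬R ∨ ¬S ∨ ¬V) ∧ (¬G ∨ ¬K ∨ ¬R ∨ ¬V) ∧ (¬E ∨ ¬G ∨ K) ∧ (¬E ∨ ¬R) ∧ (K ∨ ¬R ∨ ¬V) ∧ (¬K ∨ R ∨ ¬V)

K = False; V = False; S = False; E = False; R = False; G = False

Unit clause (¬S) forces S = False.
Unit clause (¬G) forces G = False.
Set K = False.
  then (K ∨ ¬V) forces V = False.
Set E = False.
Set R = False.
All clauses satisfied.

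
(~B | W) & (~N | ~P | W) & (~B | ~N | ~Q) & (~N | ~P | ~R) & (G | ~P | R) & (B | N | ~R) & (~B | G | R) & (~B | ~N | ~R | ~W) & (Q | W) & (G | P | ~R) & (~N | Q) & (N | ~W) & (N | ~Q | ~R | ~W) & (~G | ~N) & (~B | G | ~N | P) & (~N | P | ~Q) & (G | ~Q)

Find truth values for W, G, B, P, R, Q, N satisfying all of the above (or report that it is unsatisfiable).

W = False, G = True, B = False, P = False, R = False, Q = True, N = False

Try W = True:
  (N | ~W) forces N = True.
  (~N | Q) forces Q = True.
  (~B | ~N | ~Q) forces B = False.
  (~G | ~N) forces G = False.
  clause (G | ~Q) is falsified — backtrack.
So W = False.
  then (~B | W) forces B = False.
  then (Q | W) forces Q = True.
  then (G | ~Q) forces G = True.
  then (~G | ~N) forces N = False.
  then (B | N | ~R) forces R = False.
Set P = False.
All clauses satisfied.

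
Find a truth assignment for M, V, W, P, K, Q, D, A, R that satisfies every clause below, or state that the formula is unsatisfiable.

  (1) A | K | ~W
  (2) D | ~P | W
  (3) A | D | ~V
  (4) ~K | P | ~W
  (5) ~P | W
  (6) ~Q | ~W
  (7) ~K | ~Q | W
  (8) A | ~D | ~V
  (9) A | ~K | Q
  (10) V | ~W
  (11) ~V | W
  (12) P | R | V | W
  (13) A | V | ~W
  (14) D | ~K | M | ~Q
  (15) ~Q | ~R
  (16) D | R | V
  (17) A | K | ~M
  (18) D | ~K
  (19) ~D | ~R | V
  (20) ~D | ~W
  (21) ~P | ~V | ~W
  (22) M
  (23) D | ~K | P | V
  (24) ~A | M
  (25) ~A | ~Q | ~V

Unit clause (M) forces M = True.
Set V = False.
  then (V | ~W) forces W = False.
  then (~P | W) forces P = False.
  then (P | R | V | W) forces R = True.
  then (~Q | ~R) forces Q = False.
  then (~D | ~R | V) forces D = False.
  then (D | ~K | P | V) forces K = False.
  then (A | K | ~M) forces A = True.
All clauses satisfied.

M = True, V = False, W = False, P = False, K = False, Q = False, D = False, A = True, R = True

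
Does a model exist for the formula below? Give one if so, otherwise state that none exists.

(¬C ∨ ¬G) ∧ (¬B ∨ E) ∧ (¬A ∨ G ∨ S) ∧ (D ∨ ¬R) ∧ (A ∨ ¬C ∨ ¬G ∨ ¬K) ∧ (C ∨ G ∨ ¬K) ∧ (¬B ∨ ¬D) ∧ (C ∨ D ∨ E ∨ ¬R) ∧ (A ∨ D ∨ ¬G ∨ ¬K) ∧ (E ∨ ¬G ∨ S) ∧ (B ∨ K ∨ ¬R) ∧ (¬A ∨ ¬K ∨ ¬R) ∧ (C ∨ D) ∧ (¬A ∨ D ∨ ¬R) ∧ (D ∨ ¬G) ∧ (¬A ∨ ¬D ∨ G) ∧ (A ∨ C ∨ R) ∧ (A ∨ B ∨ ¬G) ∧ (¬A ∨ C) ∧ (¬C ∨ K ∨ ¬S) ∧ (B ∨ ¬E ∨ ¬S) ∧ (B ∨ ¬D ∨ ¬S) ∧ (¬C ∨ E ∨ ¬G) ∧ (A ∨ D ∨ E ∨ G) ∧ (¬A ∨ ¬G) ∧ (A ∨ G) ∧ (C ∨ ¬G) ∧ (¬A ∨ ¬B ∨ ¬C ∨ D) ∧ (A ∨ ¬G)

A = True, G = False, S = True, D = False, K = True, B = False, E = False, R = False, C = True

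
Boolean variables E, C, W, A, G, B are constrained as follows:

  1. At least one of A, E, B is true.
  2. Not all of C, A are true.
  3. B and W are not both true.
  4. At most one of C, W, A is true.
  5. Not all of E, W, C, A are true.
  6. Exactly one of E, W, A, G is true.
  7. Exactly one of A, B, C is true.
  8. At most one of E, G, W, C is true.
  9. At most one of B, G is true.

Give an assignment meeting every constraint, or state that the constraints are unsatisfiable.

E: False, C: False, W: False, A: True, G: False, B: False

  (1) {A, E, B}: 1 true — at least one ✓
  (2) {C, A}: 1/2 true — not all ✓
  (3) B=F, W=F — not both ✓
  (4) {C, W, A}: 1 true — at most one ✓
  (5) {E, W, C, A}: 1/4 true — not all ✓
  (6) {E, W, A, G}: 1 true — exactly one ✓
  (7) {A, B, C}: 1 true — exactly one ✓
  (8) {E, G, W, C}: 0 true — at most one ✓
  (9) {B, G}: 0 true — at most one ✓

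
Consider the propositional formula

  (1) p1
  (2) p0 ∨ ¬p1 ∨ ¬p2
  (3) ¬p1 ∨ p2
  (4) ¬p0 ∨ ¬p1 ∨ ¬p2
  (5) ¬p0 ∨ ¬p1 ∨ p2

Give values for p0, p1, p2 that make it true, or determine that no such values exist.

UNSATISFIABLE

Case p1 = True:
  (¬p1 ∨ p2) forces p2 = True.
  (p0 ∨ ¬p1 ∨ ¬p2) forces p0 = True.
  Clause (¬p0 ∨ ¬p1 ∨ ¬p2) is falsified — contradiction.
Case p1 = False:
  Clause (p1) is falsified — contradiction.
Both cases fail, so the formula is unsatisfiable.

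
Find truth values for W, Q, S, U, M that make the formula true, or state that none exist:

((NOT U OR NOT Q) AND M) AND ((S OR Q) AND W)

W = True, Q = False, S = True, U = True, M = True

  (NOT U OR NOT Q) AND M = True
    NOT U OR NOT Q = True
      NOT U = False
      NOT Q = True
  (S OR Q) AND W = True
    S OR Q = True
Both conjuncts True, so the formula holds.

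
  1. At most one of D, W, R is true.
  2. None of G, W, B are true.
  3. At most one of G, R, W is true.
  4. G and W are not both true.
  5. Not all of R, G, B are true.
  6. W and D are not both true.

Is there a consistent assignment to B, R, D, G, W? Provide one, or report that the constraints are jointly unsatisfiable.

B=F, R=T, D=F, G=F, W=F

  (1) {D, W, R}: 1 true — at most one ✓
  (2) {G, W, B}: 0 true — none ✓
  (3) {G, R, W}: 1 true — at most one ✓
  (4) G=F, W=F — not both ✓
  (5) {R, G, B}: 1/3 true — not all ✓
  (6) W=F, D=F — not both ✓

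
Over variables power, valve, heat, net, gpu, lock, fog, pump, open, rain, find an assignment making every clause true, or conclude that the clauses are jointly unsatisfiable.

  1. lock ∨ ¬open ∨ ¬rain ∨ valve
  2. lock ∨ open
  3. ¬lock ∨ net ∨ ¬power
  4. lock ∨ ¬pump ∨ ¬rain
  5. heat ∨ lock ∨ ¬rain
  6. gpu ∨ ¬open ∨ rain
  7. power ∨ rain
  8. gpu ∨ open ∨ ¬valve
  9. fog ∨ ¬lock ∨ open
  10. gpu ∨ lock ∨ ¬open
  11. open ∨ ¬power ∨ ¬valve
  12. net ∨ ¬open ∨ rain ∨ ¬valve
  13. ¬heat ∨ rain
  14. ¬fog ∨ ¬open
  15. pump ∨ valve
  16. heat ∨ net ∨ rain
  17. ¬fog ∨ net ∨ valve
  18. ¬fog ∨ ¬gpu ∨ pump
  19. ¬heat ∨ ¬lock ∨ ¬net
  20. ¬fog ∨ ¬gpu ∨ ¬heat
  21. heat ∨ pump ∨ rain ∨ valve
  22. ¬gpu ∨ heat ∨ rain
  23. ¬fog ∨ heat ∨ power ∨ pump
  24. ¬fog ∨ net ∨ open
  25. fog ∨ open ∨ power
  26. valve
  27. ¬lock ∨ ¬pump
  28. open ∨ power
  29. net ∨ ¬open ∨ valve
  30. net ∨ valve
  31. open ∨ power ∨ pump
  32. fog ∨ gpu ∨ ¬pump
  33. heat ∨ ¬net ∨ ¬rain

power: False; valve: True; heat: True; net: False; gpu: False; lock: True; fog: False; pump: False; open: True; rain: True

Unit clause (valve) forces valve = True.
Set power = False.
  then (power ∨ rain) forces rain = True.
  then (open ∨ power) forces open = True.
  then (¬fog ∨ ¬open) forces fog = False.
Set heat = True.
Set net = False.
Set gpu = False.
  then (gpu ∨ lock ∨ ¬open) forces lock = True.
  then (¬lock ∨ ¬pump) forces pump = False.
All clauses satisfied.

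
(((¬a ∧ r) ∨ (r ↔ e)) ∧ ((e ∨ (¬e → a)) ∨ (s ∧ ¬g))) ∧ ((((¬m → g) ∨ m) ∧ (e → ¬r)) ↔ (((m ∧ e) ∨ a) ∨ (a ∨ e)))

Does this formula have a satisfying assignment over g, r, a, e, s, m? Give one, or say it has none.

g=T, r=F, a=T, e=F, s=F, m=F

  ((¬a ∧ r) ∨ (r ↔ e)) ∧ ((e ∨ (¬e → a)) ∨ (s ∧ ¬g)) = True
    (¬a ∧ r) ∨ (r ↔ e) = True
      ¬a ∧ r = False
        ¬a = False
      r ↔ e = True
    (e ∨ (¬e → a)) ∨ (s ∧ ¬g) = True
      e ∨ (¬e → a) = True
        ¬e → a = True
          ¬e = True
      s ∧ ¬g = False
        ¬g = False
  (((¬m → g) ∨ m) ∧ (e → ¬r)) ↔ (((m ∧ e) ∨ a) ∨ (a ∨ e)) = True
    ((¬m → g) ∨ m) ∧ (e → ¬r) = True
      (¬m → g) ∨ m = True
        ¬m → g = True
          ¬m = True
      e → ¬r = True
        ¬r = True
    ((m ∧ e) ∨ a) ∨ (a ∨ e) = True
      (m ∧ e) ∨ a = True
        m ∧ e = False
      a ∨ e = True
Both conjuncts True, so the formula holds.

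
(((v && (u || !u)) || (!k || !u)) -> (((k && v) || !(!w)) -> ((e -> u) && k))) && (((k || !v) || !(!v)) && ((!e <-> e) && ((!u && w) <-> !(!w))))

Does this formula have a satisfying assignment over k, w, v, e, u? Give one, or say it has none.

The conjunct !e <-> e is unsatisfiable on its own:
  e=F: evaluates to False.
  e=T: evaluates to False.
So the whole conjunction is unsatisfiable.

Unsatisfiable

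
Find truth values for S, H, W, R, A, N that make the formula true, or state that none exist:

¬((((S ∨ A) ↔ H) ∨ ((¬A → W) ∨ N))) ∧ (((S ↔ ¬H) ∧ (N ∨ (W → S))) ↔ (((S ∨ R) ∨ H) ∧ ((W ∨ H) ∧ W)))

The formula is unsatisfiable.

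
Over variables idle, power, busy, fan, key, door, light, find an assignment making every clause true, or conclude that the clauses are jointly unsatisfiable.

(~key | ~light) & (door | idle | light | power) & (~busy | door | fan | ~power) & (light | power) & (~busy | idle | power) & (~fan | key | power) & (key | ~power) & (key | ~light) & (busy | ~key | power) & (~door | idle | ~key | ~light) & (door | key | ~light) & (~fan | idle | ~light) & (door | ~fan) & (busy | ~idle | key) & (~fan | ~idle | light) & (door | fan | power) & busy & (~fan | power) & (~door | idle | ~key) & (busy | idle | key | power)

idle = True; power = True; busy = True; fan = False; key = True; door = True; light = False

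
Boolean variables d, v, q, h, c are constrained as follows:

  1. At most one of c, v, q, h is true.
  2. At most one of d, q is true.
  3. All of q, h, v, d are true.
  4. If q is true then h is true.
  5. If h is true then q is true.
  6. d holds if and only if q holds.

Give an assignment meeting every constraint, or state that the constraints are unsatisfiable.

The formula is unsatisfiable.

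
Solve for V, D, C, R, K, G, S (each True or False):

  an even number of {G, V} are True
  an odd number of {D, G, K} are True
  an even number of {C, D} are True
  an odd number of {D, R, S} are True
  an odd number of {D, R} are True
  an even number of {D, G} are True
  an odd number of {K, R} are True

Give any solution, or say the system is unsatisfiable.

V: True, D: True, C: True, R: False, K: True, G: True, S: False

{G, V}: 2 true → even ✓
{D, G, K}: 3 true → odd ✓
{C, D}: 2 true → even ✓
{D, R, S}: 1 true → odd ✓
{D, R}: 1 true → odd ✓
{D, G}: 2 true → even ✓
{K, R}: 1 true → odd ✓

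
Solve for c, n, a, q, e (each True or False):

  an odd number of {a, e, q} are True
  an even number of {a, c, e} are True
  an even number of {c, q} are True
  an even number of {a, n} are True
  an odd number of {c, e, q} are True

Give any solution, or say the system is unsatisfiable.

No satisfying assignment exists.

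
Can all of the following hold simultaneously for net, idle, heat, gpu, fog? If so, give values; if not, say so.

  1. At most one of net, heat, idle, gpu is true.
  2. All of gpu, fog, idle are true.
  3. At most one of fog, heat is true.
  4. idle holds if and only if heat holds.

Case idle = True:
  (1) with idle=T forces net = False.
  (1) with idle=T forces heat = False.
  Constraint (4) is violated (idle=T, heat=F) — contradiction.
Case idle = False:
  Constraint (2) is violated (idle=F) — contradiction.
Both cases fail — unsatisfiable.

Unsatisfiable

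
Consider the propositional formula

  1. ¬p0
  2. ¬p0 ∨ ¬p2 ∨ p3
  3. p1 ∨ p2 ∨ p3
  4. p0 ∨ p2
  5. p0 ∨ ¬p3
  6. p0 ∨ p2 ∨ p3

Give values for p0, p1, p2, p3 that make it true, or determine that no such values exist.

p0 = False, p1 = True, p2 = True, p3 = False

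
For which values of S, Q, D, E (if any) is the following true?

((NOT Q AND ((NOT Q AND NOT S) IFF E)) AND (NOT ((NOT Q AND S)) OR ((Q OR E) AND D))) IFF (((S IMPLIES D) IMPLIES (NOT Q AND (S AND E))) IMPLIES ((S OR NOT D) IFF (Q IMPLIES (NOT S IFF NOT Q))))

S = False; Q = False; D = True; E = True

  ((NOT Q AND ((NOT Q AND NOT S) IFF E)) AND (NOT ((NOT Q AND S)) OR ((Q OR E) AND D))) IFF (((S IMPLIES D) IMPLIES (NOT Q AND (S AND E))) IMPLIES ((S OR NOT D) IFF (Q IMPLIES (NOT S IFF NOT Q)))) = True
    (NOT Q AND ((NOT Q AND NOT S) IFF E)) AND (NOT ((NOT Q AND S)) OR ((Q OR E) AND D)) = True
      NOT Q AND ((NOT Q AND NOT S) IFF E) = True
        NOT Q = True
        (NOT Q AND NOT S) IFF E = True
          NOT Q AND NOT S = True
            NOT Q = True
            NOT S = True
      NOT ((NOT Q AND S)) OR ((Q OR E) AND D) = True
        NOT ((NOT Q AND S)) = True
          NOT Q AND S = False
            NOT Q = True
        (Q OR E) AND D = True
          Q OR E = True
    ((S IMPLIES D) IMPLIES (NOT Q AND (S AND E))) IMPLIES ((S OR NOT D) IFF (Q IMPLIES (NOT S IFF NOT Q))) = True
      (S IMPLIES D) IMPLIES (NOT Q AND (S AND E)) = False
        S IMPLIES D = True
        NOT Q AND (S AND E) = False
          NOT Q = True
          S AND E = False
      (S OR NOT D) IFF (Q IMPLIES (NOT S IFF NOT Q)) = False
        S OR NOT D = False
          NOT D = False
        Q IMPLIES (NOT S IFF NOT Q) = True
          NOT S IFF NOT Q = True
            NOT S = True
            NOT Q = True
The formula evaluates to True.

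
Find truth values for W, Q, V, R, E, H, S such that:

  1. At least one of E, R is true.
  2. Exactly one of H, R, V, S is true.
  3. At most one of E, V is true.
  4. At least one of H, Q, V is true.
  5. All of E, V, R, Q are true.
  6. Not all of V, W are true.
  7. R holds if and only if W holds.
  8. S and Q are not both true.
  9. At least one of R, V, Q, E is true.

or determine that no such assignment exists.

No satisfying assignment exists.

Case E = True:
  (3) with E=T forces V = False.
  Constraint (5) is violated (V=F) — contradiction.
Case E = False:
  Constraint (5) is violated (E=F) — contradiction.
Both cases fail — unsatisfiable.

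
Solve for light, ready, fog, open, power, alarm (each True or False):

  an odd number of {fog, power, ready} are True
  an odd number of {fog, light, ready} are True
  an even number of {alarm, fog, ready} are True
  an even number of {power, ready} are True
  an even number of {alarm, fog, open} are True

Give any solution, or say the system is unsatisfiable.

light=T; ready=T; fog=T; open=T; power=T; alarm=F

{fog, power, ready}: 3 true → odd ✓
{fog, light, ready}: 3 true → odd ✓
{alarm, fog, ready}: 2 true → even ✓
{power, ready}: 2 true → even ✓
{alarm, fog, open}: 2 true → even ✓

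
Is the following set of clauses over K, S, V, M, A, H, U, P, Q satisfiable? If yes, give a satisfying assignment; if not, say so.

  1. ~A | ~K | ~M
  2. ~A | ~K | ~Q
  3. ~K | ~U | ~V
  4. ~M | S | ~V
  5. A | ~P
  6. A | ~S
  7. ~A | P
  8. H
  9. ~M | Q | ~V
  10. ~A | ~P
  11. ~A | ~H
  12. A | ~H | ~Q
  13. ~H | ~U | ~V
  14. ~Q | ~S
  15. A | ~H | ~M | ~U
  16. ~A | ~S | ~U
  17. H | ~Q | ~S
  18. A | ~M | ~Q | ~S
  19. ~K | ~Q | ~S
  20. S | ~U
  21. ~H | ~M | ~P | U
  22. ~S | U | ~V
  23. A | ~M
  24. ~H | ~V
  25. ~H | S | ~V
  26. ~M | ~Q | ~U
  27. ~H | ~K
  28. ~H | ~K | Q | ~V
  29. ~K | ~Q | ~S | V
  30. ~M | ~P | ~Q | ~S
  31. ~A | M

Unit clause (H) forces H = True.
In (~A | ~H) only ~A is left, so A = False.
In (A | ~H | ~Q) only ~Q is left, so Q = False.
In (A | ~M) only ~M is left, so M = False.
In (~H | ~V) only ~V is left, so V = False.
In (~H | ~K) only ~K is left, so K = False.
In (A | ~P) only ~P is left, so P = False.
In (A | ~S) only ~S is left, so S = False.
In (S | ~U) only ~U is left, so U = False.
All clauses satisfied.

K = False, S = False, V = False, M = False, A = False, H = True, U = False, P = False, Q = False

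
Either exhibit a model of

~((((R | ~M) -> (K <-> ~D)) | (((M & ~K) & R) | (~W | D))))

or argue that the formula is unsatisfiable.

W=T, K=F, M=F, R=F, D=F

  ~((((R | ~M) -> (K <-> ~D)) | (((M & ~K) & R) | (~W | D)))) = True
    ((R | ~M) -> (K <-> ~D)) | (((M & ~K) & R) | (~W | D)) = False
      (R | ~M) -> (K <-> ~D) = False
        R | ~M = True
          ~M = True
        K <-> ~D = False
          ~D = True
      ((M & ~K) & R) | (~W | D) = False
        (M & ~K) & R = False
          M & ~K = False
            ~K = True
        ~W | D = False
          ~W = False
The formula evaluates to True.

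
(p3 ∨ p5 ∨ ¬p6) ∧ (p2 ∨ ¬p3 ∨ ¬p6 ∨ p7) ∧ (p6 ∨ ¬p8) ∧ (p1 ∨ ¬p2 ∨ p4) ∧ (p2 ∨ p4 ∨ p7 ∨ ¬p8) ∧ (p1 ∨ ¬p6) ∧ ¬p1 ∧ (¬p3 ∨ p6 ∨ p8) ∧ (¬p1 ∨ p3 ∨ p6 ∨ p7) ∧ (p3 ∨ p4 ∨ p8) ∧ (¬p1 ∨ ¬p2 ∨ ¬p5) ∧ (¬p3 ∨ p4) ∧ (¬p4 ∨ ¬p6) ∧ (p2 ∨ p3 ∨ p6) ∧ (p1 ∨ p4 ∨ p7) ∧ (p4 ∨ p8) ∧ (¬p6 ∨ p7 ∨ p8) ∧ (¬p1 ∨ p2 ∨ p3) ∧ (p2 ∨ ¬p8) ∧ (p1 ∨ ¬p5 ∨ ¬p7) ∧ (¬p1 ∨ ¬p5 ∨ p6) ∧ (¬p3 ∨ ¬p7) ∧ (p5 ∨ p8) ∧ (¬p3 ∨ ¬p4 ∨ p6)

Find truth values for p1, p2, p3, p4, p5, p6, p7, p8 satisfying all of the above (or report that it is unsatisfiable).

Unit clause (¬p1) forces p1 = False.
In (p1 ∨ ¬p6) only ¬p6 is left, so p6 = False.
In (p6 ∨ ¬p8) only ¬p8 is left, so p8 = False.
In (¬p3 ∨ p6 ∨ p8) only ¬p3 is left, so p3 = False.
In (p3 ∨ p4 ∨ p8) only p4 is left, so p4 = True.
In (p2 ∨ p3 ∨ p6) only p2 is left, so p2 = True.
In (p5 ∨ p8) only p5 is left, so p5 = True.
In (p1 ∨ ¬p5 ∨ ¬p7) only ¬p7 is left, so p7 = False.
All clauses satisfied.

p1=F, p2=T, p3=F, p4=T, p5=T, p6=F, p7=F, p8=F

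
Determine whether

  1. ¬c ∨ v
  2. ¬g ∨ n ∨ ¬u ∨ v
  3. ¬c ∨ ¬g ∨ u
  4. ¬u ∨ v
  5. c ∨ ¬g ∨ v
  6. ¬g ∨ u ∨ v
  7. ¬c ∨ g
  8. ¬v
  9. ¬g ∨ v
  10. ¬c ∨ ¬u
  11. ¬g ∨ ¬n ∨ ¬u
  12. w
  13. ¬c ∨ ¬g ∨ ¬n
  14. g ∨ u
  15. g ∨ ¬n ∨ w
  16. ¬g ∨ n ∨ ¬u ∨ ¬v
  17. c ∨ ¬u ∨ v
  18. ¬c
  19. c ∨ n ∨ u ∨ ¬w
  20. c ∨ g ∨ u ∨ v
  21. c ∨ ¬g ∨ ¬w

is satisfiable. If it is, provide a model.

Case v = True:
  Clause (¬v) is falsified — contradiction.
Case v = False:
  (¬c ∨ v) forces c = False.
  (¬u ∨ v) forces u = False.
  (c ∨ ¬g ∨ v) forces g = False.
  Clause (g ∨ u) is falsified — contradiction.
Both cases fail, so the formula is unsatisfiable.

Unsatisfiable — no assignment works.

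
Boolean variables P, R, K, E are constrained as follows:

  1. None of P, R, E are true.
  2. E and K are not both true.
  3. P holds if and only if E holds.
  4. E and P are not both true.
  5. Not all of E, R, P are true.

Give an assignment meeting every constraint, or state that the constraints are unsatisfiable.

P = False, R = False, K = False, E = False

  (1) {P, R, E}: 0 true — none ✓
  (2) E=F, K=F — not both ✓
  (3) P=F, E=F — same ✓
  (4) E=F, P=F — not both ✓
  (5) {E, R, P}: 0/3 true — not all ✓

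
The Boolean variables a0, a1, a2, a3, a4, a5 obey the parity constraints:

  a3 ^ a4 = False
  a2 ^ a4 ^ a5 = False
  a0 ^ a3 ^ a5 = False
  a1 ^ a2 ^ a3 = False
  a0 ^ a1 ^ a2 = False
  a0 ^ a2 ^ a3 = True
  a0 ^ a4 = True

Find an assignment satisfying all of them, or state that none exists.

UNSATISFIABLE

Adding constraints 1, 4, 5, 7 mod 2: every variable appears an even number of times on the left, so the left side is 0.
But the right sides sum to 1 (mod 2). 0 ≠ 1 — the system is inconsistent.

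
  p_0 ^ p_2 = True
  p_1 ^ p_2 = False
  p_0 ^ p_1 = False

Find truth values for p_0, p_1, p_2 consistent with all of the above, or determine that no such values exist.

UNSATISFIABLE

Adding constraints 1, 2, 3 mod 2: every variable appears an even number of times on the left, so the left side is 0.
But the right sides sum to 1 (mod 2). 0 ≠ 1 — the system is inconsistent.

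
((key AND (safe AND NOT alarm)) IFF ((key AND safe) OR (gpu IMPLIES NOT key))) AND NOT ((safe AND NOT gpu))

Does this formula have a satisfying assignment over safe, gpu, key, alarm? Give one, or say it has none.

safe: False, gpu: True, key: True, alarm: True

  (key AND (safe AND NOT alarm)) IFF ((key AND safe) OR (gpu IMPLIES NOT key)) = True
    key AND (safe AND NOT alarm) = False
      safe AND NOT alarm = False
        NOT alarm = False
    (key AND safe) OR (gpu IMPLIES NOT key) = False
      key AND safe = False
      gpu IMPLIES NOT key = False
        NOT key = False
  NOT ((safe AND NOT gpu)) = True
    safe AND NOT gpu = False
      NOT gpu = False
Both conjuncts True, so the formula holds.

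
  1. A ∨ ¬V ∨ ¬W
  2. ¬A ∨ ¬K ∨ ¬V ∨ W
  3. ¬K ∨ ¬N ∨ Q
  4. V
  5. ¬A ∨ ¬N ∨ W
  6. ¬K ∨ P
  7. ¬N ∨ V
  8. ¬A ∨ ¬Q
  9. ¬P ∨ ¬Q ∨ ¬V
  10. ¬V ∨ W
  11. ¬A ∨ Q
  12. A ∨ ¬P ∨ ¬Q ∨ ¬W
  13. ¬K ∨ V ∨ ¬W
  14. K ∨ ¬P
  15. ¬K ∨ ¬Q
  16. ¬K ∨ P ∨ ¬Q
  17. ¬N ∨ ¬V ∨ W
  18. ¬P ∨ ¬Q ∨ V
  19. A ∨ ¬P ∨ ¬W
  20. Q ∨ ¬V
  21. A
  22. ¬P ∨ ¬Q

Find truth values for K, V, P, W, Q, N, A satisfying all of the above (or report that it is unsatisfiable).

Case A = True:
  (V) forces V = True.
  (¬A ∨ ¬Q) forces Q = False.
  Clause (¬A ∨ Q) is falsified — contradiction.
Case A = False:
  Clause (A) is falsified — contradiction.
Both cases fail, so the formula is unsatisfiable.

Unsatisfiable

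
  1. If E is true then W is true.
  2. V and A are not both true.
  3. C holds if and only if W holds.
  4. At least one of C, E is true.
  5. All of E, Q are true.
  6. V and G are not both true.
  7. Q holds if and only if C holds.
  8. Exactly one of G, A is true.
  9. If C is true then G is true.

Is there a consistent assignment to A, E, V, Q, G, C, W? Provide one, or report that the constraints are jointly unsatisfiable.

A = False; E = True; V = False; Q = True; G = True; C = True; W = True

  (1) E=T ⇒ W: T ✓
  (2) V=F, A=F — not both ✓
  (3) C=T, W=T — same ✓
  (4) {C, E}: 2 true — at least one ✓
  (5) {E, Q}: all 2 true ✓
  (6) V=F, G=T — not both ✓
  (7) Q=T, C=T — same ✓
  (8) {G, A}: 1 true — exactly one ✓
  (9) C=T ⇒ G: T ✓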